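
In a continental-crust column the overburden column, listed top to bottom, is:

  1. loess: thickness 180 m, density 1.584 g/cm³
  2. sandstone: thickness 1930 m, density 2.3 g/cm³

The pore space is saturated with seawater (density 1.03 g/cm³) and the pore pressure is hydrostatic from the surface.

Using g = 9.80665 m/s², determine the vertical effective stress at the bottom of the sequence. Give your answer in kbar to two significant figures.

Overburden (lithostatic) stress σ_v:
loess: 1584 kg/m³ × 9.80665 m/s² × 180 m = 2.796×10^6 Pa = 2.796 MPa
sandstone: 2300 kg/m³ × 9.80665 m/s² × 1930 m = 4.353×10^7 Pa = 43.53 MPa
Total = 2.796 + 43.53 = 46.328 MPa
Pore pressure P_p = 1030 kg/m³ × 9.80665 m/s² × 2110 m = 2.131×10^7 Pa = 21.31 MPa
Effective stress σ' = σ_v − P_p = 46.33 − 21.31 = 25.015 MPa = 0.25015 kbar

0.25 kbar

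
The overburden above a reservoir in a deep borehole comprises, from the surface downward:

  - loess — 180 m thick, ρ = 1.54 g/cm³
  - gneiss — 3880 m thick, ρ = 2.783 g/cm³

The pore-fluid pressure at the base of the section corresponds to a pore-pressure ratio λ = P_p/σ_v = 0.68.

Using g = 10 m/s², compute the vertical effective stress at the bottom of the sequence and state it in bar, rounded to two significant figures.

350 bar

Overburden (lithostatic) stress σ_v:
loess: 1540 kg/m³ × 10 m/s² × 180 m = 2.772×10^6 Pa = 2.772 MPa
gneiss: 2783 kg/m³ × 10 m/s² × 3880 m = 1.080×10^8 Pa = 108.0 MPa
Total = 2.772 + 108.0 = 110.75 MPa
Pore pressure P_p = λ·σ_v = 0.68 × 110.8 MPa = 75.31 MPa
Effective stress σ' = σ_v − P_p = 110.8 − 75.31 = 35.441 MPa = 354.41 bar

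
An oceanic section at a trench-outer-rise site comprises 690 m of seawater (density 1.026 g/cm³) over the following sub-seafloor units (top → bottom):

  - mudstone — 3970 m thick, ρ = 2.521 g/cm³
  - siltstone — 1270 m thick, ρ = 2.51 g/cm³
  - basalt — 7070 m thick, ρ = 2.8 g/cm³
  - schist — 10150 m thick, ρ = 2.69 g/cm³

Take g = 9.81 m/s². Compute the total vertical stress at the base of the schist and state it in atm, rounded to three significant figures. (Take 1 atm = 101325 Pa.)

seawater: 1026 kg/m³ × 9.81 m/s² × 690 m = 6.945×10^6 Pa = 68.54 atm
mudstone: 2521 kg/m³ × 9.81 m/s² × 3970 m = 9.818×10^7 Pa = 969.0 atm
siltstone: 2510 kg/m³ × 9.81 m/s² × 1270 m = 3.127×10^7 Pa = 308.6 atm
basalt: 2800 kg/m³ × 9.81 m/s² × 7070 m = 1.942×10^8 Pa = 1917 atm
schist: 2690 kg/m³ × 9.81 m/s² × 10150 m = 2.678×10^8 Pa = 2643 atm
Total = 68.54 + 969.0 + 308.6 + 1917 + 2643 = 5906.2 atm

5910 atm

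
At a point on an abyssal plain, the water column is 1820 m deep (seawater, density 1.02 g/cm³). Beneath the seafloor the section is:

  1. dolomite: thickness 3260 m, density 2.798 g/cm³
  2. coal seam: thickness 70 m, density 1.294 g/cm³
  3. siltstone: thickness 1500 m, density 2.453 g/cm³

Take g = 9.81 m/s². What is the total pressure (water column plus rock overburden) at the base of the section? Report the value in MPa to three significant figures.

seawater: 1020 kg/m³ × 9.81 m/s² × 1820 m = 1.821×10^7 Pa = 18.21 MPa
dolomite: 2798 kg/m³ × 9.81 m/s² × 3260 m = 8.948×10^7 Pa = 89.48 MPa
coal seam: 1294 kg/m³ × 9.81 m/s² × 70 m = 8.886×10^5 Pa = 0.8886 MPa
siltstone: 2453 kg/m³ × 9.81 m/s² × 1500 m = 3.610×10^7 Pa = 36.10 MPa
Total = 18.21 + 89.48 + 0.8886 + 36.10 = 144.68 MPa

145 MPa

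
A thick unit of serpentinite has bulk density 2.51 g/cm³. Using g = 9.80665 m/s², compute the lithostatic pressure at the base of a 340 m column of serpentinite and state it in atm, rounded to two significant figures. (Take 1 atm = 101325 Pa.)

serpentinite: 2510 kg/m³ × 9.80665 m/s² × 340 m = 8.369×10^6 Pa = 82.60 atm

83 atm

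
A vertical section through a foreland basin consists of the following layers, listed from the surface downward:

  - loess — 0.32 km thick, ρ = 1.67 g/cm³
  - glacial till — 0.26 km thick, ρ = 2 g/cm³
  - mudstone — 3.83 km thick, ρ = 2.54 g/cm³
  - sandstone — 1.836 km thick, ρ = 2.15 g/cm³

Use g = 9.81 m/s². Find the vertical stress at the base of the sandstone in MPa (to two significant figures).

loess: 1670 kg/m³ × 9.81 m/s² × 320 m = 5.242×10^6 Pa = 5.242 MPa
glacial till: 2000 kg/m³ × 9.81 m/s² × 260 m = 5.101×10^6 Pa = 5.101 MPa
mudstone: 2540 kg/m³ × 9.81 m/s² × 3830 m = 9.543×10^7 Pa = 95.43 MPa
sandstone: 2150 kg/m³ × 9.81 m/s² × 1836 m = 3.872×10^7 Pa = 38.72 MPa
Total = 5.242 + 5.101 + 95.43 + 38.72 = 144.50 MPa

140 MPa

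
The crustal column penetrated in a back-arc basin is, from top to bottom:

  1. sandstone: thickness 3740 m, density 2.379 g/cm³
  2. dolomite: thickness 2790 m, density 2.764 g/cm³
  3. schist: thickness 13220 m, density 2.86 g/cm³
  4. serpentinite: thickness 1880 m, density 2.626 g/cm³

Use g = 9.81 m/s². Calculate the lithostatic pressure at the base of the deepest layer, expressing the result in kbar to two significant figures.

5.8 kbar

sandstone: 2379 kg/m³ × 9.81 m/s² × 3740 m = 8.728×10^7 Pa = 0.8728 kbar
dolomite: 2764 kg/m³ × 9.81 m/s² × 2790 m = 7.565×10^7 Pa = 0.7565 kbar
schist: 2860 kg/m³ × 9.81 m/s² × 13220 m = 3.709×10^8 Pa = 3.709 kbar
serpentinite: 2626 kg/m³ × 9.81 m/s² × 1880 m = 4.843×10^7 Pa = 0.4843 kbar
Total = 0.8728 + 0.7565 + 3.709 + 0.4843 = 5.8227 kbar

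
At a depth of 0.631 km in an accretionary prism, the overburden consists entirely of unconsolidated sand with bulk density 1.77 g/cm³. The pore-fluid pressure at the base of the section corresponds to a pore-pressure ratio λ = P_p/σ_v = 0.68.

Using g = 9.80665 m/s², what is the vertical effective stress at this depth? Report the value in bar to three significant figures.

35.0 bar

Overburden (lithostatic) stress σ_v:
unconsolidated sand: 1770 kg/m³ × 9.80665 m/s² × 631 m = 1.095×10^7 Pa = 10.95 MPa
Pore pressure P_p = λ·σ_v = 0.68 × 10.95 MPa = 7.448 MPa
Effective stress σ' = σ_v − P_p = 10.95 − 7.448 = 3.5049 MPa = 35.049 bar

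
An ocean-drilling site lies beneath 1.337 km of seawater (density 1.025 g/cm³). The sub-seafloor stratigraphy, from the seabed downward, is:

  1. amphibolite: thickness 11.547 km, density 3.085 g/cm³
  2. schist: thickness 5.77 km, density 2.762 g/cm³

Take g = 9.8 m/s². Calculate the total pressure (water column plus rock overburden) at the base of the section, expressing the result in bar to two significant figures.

5200 bar

seawater: 1025 kg/m³ × 9.8 m/s² × 1337 m = 1.343×10^7 Pa = 134.3 bar
amphibolite: 3085 kg/m³ × 9.8 m/s² × 11547 m = 3.491×10^8 Pa = 3491 bar
schist: 2762 kg/m³ × 9.8 m/s² × 5770 m = 1.562×10^8 Pa = 1562 bar
Total = 134.3 + 3491 + 1562 = 5187.1 bar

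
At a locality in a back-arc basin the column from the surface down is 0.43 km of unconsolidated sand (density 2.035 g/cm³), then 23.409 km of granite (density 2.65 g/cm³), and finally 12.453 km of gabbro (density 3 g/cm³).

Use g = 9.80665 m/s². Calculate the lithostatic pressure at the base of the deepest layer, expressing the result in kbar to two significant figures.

9.8 kbar

unconsolidated sand: 2035 kg/m³ × 9.80665 m/s² × 430 m = 8.581×10^6 Pa = 0.08581 kbar
granite: 2650 kg/m³ × 9.80665 m/s² × 23409 m = 6.083×10^8 Pa = 6.083 kbar
gabbro: 3000 kg/m³ × 9.80665 m/s² × 12453 m = 3.664×10^8 Pa = 3.664 kbar
Total = 0.08581 + 6.083 + 3.664 = 9.8329 kbar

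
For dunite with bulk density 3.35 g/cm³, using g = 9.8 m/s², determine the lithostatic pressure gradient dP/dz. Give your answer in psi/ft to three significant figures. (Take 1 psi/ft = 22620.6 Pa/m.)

dP/dz = ρg = 3350 kg/m³ × 9.8 m/s² = 32830 Pa/m
= 32830 Pa/m × (1 psi/ft / 22621 Pa/m) = 1.4513 psi/ft

1.45 psi/ft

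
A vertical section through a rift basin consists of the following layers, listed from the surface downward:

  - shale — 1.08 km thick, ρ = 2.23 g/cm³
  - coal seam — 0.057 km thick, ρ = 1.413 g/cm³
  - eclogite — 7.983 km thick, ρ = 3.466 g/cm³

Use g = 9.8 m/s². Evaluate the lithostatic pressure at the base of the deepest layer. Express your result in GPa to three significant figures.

0.296 GPa

shale: 2230 kg/m³ × 9.8 m/s² × 1080 m = 2.360×10^7 Pa = 0.02360 GPa
coal seam: 1413 kg/m³ × 9.8 m/s² × 57 m = 7.893×10^5 Pa = 7.893×10^-4 GPa
eclogite: 3466 kg/m³ × 9.8 m/s² × 7983 m = 2.712×10^8 Pa = 0.2712 GPa
Total = 0.02360 + 7.893×10^-4 + 0.2712 = 0.29555 GPa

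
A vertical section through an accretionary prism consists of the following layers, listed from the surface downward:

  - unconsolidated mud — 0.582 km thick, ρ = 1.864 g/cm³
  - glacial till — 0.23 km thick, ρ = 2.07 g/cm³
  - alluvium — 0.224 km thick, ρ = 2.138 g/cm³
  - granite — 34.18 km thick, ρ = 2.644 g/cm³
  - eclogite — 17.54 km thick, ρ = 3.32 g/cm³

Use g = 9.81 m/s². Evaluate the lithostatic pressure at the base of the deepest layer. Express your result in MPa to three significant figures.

1480 MPa

unconsolidated mud: 1864 kg/m³ × 9.81 m/s² × 582 m = 1.064×10^7 Pa = 10.64 MPa
glacial till: 2070 kg/m³ × 9.81 m/s² × 230 m = 4.671×10^6 Pa = 4.671 MPa
alluvium: 2138 kg/m³ × 9.81 m/s² × 224 m = 4.698×10^6 Pa = 4.698 MPa
granite: 2644 kg/m³ × 9.81 m/s² × 34180 m = 8.865×10^8 Pa = 886.5 MPa
eclogite: 3320 kg/m³ × 9.81 m/s² × 17540 m = 5.713×10^8 Pa = 571.3 MPa
Total = 10.64 + 4.671 + 4.698 + 886.5 + 571.3 = 1477.8 MPa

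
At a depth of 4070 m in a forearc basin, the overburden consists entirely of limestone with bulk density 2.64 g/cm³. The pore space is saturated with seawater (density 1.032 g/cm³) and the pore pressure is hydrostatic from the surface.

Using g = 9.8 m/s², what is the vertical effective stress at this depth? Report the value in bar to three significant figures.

Overburden (lithostatic) stress σ_v:
limestone: 2640 kg/m³ × 9.8 m/s² × 4070 m = 1.053×10^8 Pa = 105.3 MPa
Pore pressure P_p = 1032 kg/m³ × 9.8 m/s² × 4070 m = 4.116×10^7 Pa = 41.16 MPa
Effective stress σ' = σ_v − P_p = 105.3 − 41.16 = 64.137 MPa = 641.37 bar

641 bar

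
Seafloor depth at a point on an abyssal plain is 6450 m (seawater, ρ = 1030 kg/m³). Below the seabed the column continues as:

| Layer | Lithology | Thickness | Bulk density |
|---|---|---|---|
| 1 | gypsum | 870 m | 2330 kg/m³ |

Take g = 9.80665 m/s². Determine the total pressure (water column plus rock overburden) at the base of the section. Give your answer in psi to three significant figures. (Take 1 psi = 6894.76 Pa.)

seawater: 1030 kg/m³ × 9.80665 m/s² × 6450 m = 6.515×10^7 Pa = 9449 psi
gypsum: 2330 kg/m³ × 9.80665 m/s² × 870 m = 1.988×10^7 Pa = 2883 psi
Total = 9449 + 2883 = 12332 psi

12300 psi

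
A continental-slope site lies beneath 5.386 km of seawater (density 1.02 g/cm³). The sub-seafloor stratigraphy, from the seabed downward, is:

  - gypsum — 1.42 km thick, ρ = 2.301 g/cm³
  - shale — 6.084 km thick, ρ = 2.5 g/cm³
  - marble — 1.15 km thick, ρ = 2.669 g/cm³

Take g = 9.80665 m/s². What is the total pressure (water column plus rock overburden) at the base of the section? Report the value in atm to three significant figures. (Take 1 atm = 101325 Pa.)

2620 atm

seawater: 1020 kg/m³ × 9.80665 m/s² × 5386 m = 5.387×10^7 Pa = 531.7 atm
gypsum: 2301 kg/m³ × 9.80665 m/s² × 1420 m = 3.204×10^7 Pa = 316.2 atm
shale: 2500 kg/m³ × 9.80665 m/s² × 6084 m = 1.492×10^8 Pa = 1472 atm
marble: 2669 kg/m³ × 9.80665 m/s² × 1150 m = 3.010×10^7 Pa = 297.1 atm
Total = 531.7 + 316.2 + 1472 + 297.1 = 2617.1 atm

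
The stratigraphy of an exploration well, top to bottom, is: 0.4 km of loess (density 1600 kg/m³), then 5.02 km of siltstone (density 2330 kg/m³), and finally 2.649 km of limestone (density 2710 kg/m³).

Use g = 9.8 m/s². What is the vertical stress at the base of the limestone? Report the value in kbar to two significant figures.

loess: 1600 kg/m³ × 9.8 m/s² × 400 m = 6.272×10^6 Pa = 0.06272 kbar
siltstone: 2330 kg/m³ × 9.8 m/s² × 5020 m = 1.146×10^8 Pa = 1.146 kbar
limestone: 2710 kg/m³ × 9.8 m/s² × 2649 m = 7.035×10^7 Pa = 0.7035 kbar
Total = 0.06272 + 1.146 + 0.7035 = 1.9125 kbar

1.9 kbar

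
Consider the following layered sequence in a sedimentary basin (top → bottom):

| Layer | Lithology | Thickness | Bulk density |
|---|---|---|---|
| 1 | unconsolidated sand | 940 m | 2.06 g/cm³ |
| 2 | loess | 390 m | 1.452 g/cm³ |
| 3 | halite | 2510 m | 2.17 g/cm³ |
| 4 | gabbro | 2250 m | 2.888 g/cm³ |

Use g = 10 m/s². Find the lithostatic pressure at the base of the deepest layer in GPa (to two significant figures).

0.14 GPa

unconsolidated sand: 2060 kg/m³ × 10 m/s² × 940 m = 1.936×10^7 Pa = 0.01936 GPa
loess: 1452 kg/m³ × 10 m/s² × 390 m = 5.663×10^6 Pa = 5.663×10^-3 GPa
halite: 2170 kg/m³ × 10 m/s² × 2510 m = 5.447×10^7 Pa = 0.05447 GPa
gabbro: 2888 kg/m³ × 10 m/s² × 2250 m = 6.498×10^7 Pa = 0.06498 GPa
Total = 0.01936 + 5.663×10^-3 + 0.05447 + 0.06498 = 0.14447 GPa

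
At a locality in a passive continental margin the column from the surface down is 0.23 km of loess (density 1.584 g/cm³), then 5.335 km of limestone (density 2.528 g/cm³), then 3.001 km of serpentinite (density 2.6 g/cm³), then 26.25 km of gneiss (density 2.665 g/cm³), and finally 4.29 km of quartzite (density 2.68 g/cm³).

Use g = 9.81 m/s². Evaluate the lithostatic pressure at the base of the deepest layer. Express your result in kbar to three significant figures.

10.1 kbar

loess: 1584 kg/m³ × 9.81 m/s² × 230 m = 3.574×10^6 Pa = 0.03574 kbar
limestone: 2528 kg/m³ × 9.81 m/s² × 5335 m = 1.323×10^8 Pa = 1.323 kbar
serpentinite: 2600 kg/m³ × 9.81 m/s² × 3001 m = 7.654×10^7 Pa = 0.7654 kbar
gneiss: 2665 kg/m³ × 9.81 m/s² × 26250 m = 6.863×10^8 Pa = 6.863 kbar
quartzite: 2680 kg/m³ × 9.81 m/s² × 4290 m = 1.128×10^8 Pa = 1.128 kbar
Total = 0.03574 + 1.323 + 0.7654 + 6.863 + 1.128 = 10.115 kbar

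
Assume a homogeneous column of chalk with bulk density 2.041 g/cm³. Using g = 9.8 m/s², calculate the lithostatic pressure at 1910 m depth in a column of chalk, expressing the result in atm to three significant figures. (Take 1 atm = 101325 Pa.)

chalk: 2041 kg/m³ × 9.8 m/s² × 1910 m = 3.820×10^7 Pa = 377.0 atm

377 atm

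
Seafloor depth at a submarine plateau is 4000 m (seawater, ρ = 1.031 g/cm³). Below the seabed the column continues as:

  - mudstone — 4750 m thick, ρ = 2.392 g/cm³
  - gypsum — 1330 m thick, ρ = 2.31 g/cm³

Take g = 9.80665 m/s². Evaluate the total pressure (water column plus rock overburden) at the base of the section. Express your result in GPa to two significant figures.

seawater: 1031 kg/m³ × 9.80665 m/s² × 4000 m = 4.044×10^7 Pa = 0.04044 GPa
mudstone: 2392 kg/m³ × 9.80665 m/s² × 4750 m = 1.114×10^8 Pa = 0.1114 GPa
gypsum: 2310 kg/m³ × 9.80665 m/s² × 1330 m = 3.013×10^7 Pa = 0.03013 GPa
Total = 0.04044 + 0.1114 + 0.03013 = 0.18199 GPa

0.18 GPa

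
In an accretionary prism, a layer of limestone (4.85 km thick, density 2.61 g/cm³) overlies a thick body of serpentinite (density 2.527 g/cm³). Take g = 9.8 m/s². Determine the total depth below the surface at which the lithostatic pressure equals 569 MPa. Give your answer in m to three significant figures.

22800 m

Pressure at base of upper layers: 2610×9.8×4850 = 1.241×10^8 Pa = 124.1 MPa
Remaining pressure to be supplied by serpentinite: 5.690×10^8 − 1.241×10^8 = 4.449×10^8 Pa
Additional depth in serpentinite = 4.449×10^8 Pa / (2527 kg/m³ × 9.8 m/s²) = 17967 m
Total depth = 4850 m + 17967 m = 22817 m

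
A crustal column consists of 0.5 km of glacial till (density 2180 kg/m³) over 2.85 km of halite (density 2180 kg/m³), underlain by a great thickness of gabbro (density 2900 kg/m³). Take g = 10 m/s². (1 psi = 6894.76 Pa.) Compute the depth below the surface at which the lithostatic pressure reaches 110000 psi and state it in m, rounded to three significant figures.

Pressure at base of upper layers: 2180×10×500 + 2180×10×2850 = 7.303×10^7 Pa = 10592 psi
Remaining pressure to be supplied by gabbro: 7.584×10^8 − 7.303×10^7 = 6.854×10^8 Pa
Additional depth in gabbro = 6.854×10^8 Pa / (2900 kg/m³ × 10 m/s²) = 23634 m
Total depth = 3350 m + 23634 m = 26984 m

27000 m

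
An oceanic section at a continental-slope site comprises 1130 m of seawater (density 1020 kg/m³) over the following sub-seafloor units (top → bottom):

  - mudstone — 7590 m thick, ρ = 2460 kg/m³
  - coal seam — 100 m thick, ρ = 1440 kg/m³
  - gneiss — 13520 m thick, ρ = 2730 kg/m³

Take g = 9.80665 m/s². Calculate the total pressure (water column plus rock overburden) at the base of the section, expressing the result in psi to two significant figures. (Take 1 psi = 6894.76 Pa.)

81000 psi

seawater: 1020 kg/m³ × 9.80665 m/s² × 1130 m = 1.130×10^7 Pa = 1639 psi
mudstone: 2460 kg/m³ × 9.80665 m/s² × 7590 m = 1.831×10^8 Pa = 26557 psi
coal seam: 1440 kg/m³ × 9.80665 m/s² × 100 m = 1.412×10^6 Pa = 204.8 psi
gneiss: 2730 kg/m³ × 9.80665 m/s² × 13520 m = 3.620×10^8 Pa = 52498 psi
Total = 1639 + 26557 + 204.8 + 52498 = 80899 psi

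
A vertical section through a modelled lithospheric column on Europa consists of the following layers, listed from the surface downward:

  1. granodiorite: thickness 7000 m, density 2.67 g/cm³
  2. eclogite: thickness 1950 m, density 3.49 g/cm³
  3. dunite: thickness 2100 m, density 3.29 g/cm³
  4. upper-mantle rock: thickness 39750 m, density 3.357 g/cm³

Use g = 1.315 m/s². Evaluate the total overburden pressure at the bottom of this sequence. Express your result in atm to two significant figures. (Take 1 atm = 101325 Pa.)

2200 atm

granodiorite: 2670 kg/m³ × 1.315 m/s² × 7000 m = 2.458×10^7 Pa = 242.6 atm
eclogite: 3490 kg/m³ × 1.315 m/s² × 1950 m = 8.949×10^6 Pa = 88.32 atm
dunite: 3290 kg/m³ × 1.315 m/s² × 2100 m = 9.085×10^6 Pa = 89.67 atm
upper-mantle rock: 3357 kg/m³ × 1.315 m/s² × 39750 m = 1.755×10^8 Pa = 1732 atm
Total = 242.6 + 88.32 + 89.67 + 1732 = 2152.3 atm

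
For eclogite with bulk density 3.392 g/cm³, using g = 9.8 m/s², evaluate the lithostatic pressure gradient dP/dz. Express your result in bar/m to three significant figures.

dP/dz = ρg = 3392 kg/m³ × 9.8 m/s² = 33242 Pa/m
= 33242 Pa/m × (1 bar/m / 1.0000×10^5 Pa/m) = 0.33242 bar/m

0.332 bar/m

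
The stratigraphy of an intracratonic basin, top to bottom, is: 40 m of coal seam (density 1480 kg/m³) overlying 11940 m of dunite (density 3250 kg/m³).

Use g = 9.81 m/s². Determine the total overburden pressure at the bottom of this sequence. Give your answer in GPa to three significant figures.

0.381 GPa

coal seam: 1480 kg/m³ × 9.81 m/s² × 40 m = 5.808×10^5 Pa = 5.808×10^-4 GPa
dunite: 3250 kg/m³ × 9.81 m/s² × 11940 m = 3.807×10^8 Pa = 0.3807 GPa
Total = 5.808×10^-4 + 0.3807 = 0.38126 GPa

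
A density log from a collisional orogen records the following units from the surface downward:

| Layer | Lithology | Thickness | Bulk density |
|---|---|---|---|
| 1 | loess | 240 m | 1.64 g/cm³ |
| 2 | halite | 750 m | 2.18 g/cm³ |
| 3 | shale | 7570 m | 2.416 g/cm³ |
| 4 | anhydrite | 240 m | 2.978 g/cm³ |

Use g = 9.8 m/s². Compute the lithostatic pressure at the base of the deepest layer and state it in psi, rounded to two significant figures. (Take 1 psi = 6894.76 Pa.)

30000 psi

loess: 1640 kg/m³ × 9.8 m/s² × 240 m = 3.857×10^6 Pa = 559.5 psi
halite: 2180 kg/m³ × 9.8 m/s² × 750 m = 1.602×10^7 Pa = 2324 psi
shale: 2416 kg/m³ × 9.8 m/s² × 7570 m = 1.792×10^8 Pa = 25996 psi
anhydrite: 2978 kg/m³ × 9.8 m/s² × 240 m = 7.004×10^6 Pa = 1016 psi
Total = 559.5 + 2324 + 25996 + 1016 = 29895 psi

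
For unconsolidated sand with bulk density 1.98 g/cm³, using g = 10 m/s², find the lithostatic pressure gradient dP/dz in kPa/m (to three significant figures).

dP/dz = ρg = 1980 kg/m³ × 10 m/s² = 19800 Pa/m
= 19800 Pa/m × (1 kPa/m / 1000.0 Pa/m) = 19.800 kPa/m

19.8 kPa/m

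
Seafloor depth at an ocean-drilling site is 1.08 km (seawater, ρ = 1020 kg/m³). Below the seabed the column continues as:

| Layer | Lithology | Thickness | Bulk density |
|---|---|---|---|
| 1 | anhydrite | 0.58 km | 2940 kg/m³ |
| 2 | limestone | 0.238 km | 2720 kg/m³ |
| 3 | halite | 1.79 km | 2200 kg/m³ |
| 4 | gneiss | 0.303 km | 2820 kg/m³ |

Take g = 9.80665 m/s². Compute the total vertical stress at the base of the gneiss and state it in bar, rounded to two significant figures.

810 bar

seawater: 1020 kg/m³ × 9.80665 m/s² × 1080 m = 1.080×10^7 Pa = 108.0 bar
anhydrite: 2940 kg/m³ × 9.80665 m/s² × 580 m = 1.672×10^7 Pa = 167.2 bar
limestone: 2720 kg/m³ × 9.80665 m/s² × 238 m = 6.348×10^6 Pa = 63.48 bar
halite: 2200 kg/m³ × 9.80665 m/s² × 1790 m = 3.862×10^7 Pa = 386.2 bar
gneiss: 2820 kg/m³ × 9.80665 m/s² × 303 m = 8.379×10^6 Pa = 83.79 bar
Total = 108.0 + 167.2 + 63.48 + 386.2 + 83.79 = 808.72 bar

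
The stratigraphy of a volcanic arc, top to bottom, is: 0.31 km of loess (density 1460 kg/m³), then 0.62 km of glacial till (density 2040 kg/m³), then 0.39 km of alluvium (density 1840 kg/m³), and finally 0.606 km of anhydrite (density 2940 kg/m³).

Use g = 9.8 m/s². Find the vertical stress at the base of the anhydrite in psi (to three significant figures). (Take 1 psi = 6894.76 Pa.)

loess: 1460 kg/m³ × 9.8 m/s² × 310 m = 4.435×10^6 Pa = 643.3 psi
glacial till: 2040 kg/m³ × 9.8 m/s² × 620 m = 1.240×10^7 Pa = 1798 psi
alluvium: 1840 kg/m³ × 9.8 m/s² × 390 m = 7.032×10^6 Pa = 1020 psi
anhydrite: 2940 kg/m³ × 9.8 m/s² × 606 m = 1.746×10^7 Pa = 2532 psi
Total = 643.3 + 1798 + 1020 + 2532 = 5993.4 psi

5990 psi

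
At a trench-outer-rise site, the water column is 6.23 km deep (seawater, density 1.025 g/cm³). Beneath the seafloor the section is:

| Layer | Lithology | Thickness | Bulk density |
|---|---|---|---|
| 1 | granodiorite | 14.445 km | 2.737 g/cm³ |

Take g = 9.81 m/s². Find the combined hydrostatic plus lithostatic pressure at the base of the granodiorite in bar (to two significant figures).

4500 bar

seawater: 1025 kg/m³ × 9.81 m/s² × 6230 m = 6.264×10^7 Pa = 626.4 bar
granodiorite: 2737 kg/m³ × 9.81 m/s² × 14445 m = 3.878×10^8 Pa = 3878 bar
Total = 626.4 + 3878 = 4504.9 bar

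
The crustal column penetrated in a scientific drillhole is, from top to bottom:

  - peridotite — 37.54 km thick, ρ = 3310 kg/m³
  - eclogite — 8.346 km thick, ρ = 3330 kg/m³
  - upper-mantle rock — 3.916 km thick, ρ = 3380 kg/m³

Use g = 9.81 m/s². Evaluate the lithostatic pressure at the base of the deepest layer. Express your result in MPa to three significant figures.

peridotite: 3310 kg/m³ × 9.81 m/s² × 37540 m = 1.219×10^9 Pa = 1219 MPa
eclogite: 3330 kg/m³ × 9.81 m/s² × 8346 m = 2.726×10^8 Pa = 272.6 MPa
upper-mantle rock: 3380 kg/m³ × 9.81 m/s² × 3916 m = 1.298×10^8 Pa = 129.8 MPa
Total = 1219 + 272.6 + 129.8 = 1621.5 MPa

1620 MPa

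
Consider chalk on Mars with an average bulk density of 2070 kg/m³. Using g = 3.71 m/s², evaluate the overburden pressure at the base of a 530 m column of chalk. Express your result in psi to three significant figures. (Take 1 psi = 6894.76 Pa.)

chalk: 2070 kg/m³ × 3.71 m/s² × 530 m = 4.070×10^6 Pa = 590.3 psi

590 psi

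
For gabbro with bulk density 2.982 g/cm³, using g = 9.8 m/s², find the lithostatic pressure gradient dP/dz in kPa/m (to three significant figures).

dP/dz = ρg = 2982 kg/m³ × 9.8 m/s² = 29224 Pa/m
= 29224 Pa/m × (1 kPa/m / 1000.0 Pa/m) = 29.224 kPa/m

29.2 kPa/m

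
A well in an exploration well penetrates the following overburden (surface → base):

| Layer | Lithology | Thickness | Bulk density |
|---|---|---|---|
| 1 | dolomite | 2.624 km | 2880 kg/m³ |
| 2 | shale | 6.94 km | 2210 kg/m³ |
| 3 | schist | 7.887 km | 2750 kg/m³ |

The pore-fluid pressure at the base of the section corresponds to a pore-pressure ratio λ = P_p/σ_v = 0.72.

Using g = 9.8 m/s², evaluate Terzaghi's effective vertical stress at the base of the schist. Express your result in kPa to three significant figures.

122000 kPa

Overburden (lithostatic) stress σ_v:
dolomite: 2880 kg/m³ × 9.8 m/s² × 2624 m = 7.406×10^7 Pa = 74.06 MPa
shale: 2210 kg/m³ × 9.8 m/s² × 6940 m = 1.503×10^8 Pa = 150.3 MPa
schist: 2750 kg/m³ × 9.8 m/s² × 7887 m = 2.126×10^8 Pa = 212.6 MPa
Total = 74.06 + 150.3 + 212.6 = 436.92 MPa
Pore pressure P_p = λ·σ_v = 0.72 × 436.9 MPa = 314.6 MPa
Effective stress σ' = σ_v − P_p = 436.9 − 314.6 = 122.34 MPa = 1.2234×10^5 kPa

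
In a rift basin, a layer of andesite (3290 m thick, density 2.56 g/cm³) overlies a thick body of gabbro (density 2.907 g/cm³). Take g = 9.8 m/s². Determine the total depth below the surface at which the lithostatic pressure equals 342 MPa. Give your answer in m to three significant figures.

12400 m

Pressure at base of upper layers: 2560×9.8×3290 = 8.254×10^7 Pa = 82.54 MPa
Remaining pressure to be supplied by gabbro: 3.420×10^8 − 8.254×10^7 = 2.595×10^8 Pa
Additional depth in gabbro = 2.595×10^8 Pa / (2907 kg/m³ × 9.8 m/s²) = 9107.5 m
Total depth = 3290 m + 9107.5 m = 12398 m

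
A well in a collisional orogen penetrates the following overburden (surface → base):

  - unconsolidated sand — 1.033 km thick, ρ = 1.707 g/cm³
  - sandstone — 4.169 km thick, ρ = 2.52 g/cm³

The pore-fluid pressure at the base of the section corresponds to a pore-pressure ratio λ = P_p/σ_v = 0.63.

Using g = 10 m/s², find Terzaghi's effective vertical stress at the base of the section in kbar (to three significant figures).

Overburden (lithostatic) stress σ_v:
unconsolidated sand: 1707 kg/m³ × 10 m/s² × 1033 m = 1.763×10^7 Pa = 17.63 MPa
sandstone: 2520 kg/m³ × 10 m/s² × 4169 m = 1.051×10^8 Pa = 105.1 MPa
Total = 17.63 + 105.1 = 122.69 MPa
Pore pressure P_p = λ·σ_v = 0.63 × 122.7 MPa = 77.30 MPa
Effective stress σ' = σ_v − P_p = 122.7 − 77.30 = 45.396 MPa = 0.45396 kbar

0.454 kbar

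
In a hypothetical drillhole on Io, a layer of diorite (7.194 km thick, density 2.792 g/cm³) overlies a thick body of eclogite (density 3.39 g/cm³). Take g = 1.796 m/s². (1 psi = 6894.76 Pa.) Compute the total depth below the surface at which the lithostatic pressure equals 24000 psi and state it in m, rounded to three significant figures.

Pressure at base of upper layers: 2792×1.796×7194 = 3.607×10^7 Pa = 5232 psi
Remaining pressure to be supplied by eclogite: 1.655×10^8 − 3.607×10^7 = 1.294×10^8 Pa
Additional depth in eclogite = 1.294×10^8 Pa / (3390 kg/m³ × 1.796 m/s²) = 21253 m
Total depth = 7194 m + 21253 m = 28447 m

28400 m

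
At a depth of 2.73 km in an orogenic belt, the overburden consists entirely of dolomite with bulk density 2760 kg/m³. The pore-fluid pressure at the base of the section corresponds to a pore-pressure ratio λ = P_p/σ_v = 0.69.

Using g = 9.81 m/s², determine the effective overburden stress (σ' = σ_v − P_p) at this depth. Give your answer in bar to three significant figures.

Overburden (lithostatic) stress σ_v:
dolomite: 2760 kg/m³ × 9.81 m/s² × 2730 m = 7.392×10^7 Pa = 73.92 MPa
Pore pressure P_p = λ·σ_v = 0.69 × 73.92 MPa = 51.00 MPa
Effective stress σ' = σ_v − P_p = 73.92 − 51.00 = 22.914 MPa = 229.14 bar

229 bar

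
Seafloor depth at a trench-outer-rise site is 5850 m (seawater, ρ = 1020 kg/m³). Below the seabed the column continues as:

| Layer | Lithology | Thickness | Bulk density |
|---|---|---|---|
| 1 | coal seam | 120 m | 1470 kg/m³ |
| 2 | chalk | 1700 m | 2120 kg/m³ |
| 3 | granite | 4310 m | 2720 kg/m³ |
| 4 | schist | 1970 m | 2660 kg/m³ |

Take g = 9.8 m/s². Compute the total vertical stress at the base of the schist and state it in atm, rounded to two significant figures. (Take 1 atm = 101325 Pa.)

2600 atm

seawater: 1020 kg/m³ × 9.8 m/s² × 5850 m = 5.848×10^7 Pa = 577.1 atm
coal seam: 1470 kg/m³ × 9.8 m/s² × 120 m = 1.729×10^6 Pa = 17.06 atm
chalk: 2120 kg/m³ × 9.8 m/s² × 1700 m = 3.532×10^7 Pa = 348.6 atm
granite: 2720 kg/m³ × 9.8 m/s² × 4310 m = 1.149×10^8 Pa = 1134 atm
schist: 2660 kg/m³ × 9.8 m/s² × 1970 m = 5.135×10^7 Pa = 506.8 atm
Total = 577.1 + 17.06 + 348.6 + 1134 + 506.8 = 2583.4 atm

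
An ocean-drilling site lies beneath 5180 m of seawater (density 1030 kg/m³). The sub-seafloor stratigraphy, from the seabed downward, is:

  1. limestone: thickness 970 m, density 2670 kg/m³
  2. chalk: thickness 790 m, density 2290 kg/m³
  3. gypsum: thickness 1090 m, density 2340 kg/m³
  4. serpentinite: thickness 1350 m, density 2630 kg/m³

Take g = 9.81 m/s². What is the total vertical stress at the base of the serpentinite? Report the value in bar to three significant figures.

seawater: 1030 kg/m³ × 9.81 m/s² × 5180 m = 5.234×10^7 Pa = 523.4 bar
limestone: 2670 kg/m³ × 9.81 m/s² × 970 m = 2.541×10^7 Pa = 254.1 bar
chalk: 2290 kg/m³ × 9.81 m/s² × 790 m = 1.775×10^7 Pa = 177.5 bar
gypsum: 2340 kg/m³ × 9.81 m/s² × 1090 m = 2.502×10^7 Pa = 250.2 bar
serpentinite: 2630 kg/m³ × 9.81 m/s² × 1350 m = 3.483×10^7 Pa = 348.3 bar
Total = 523.4 + 254.1 + 177.5 + 250.2 + 348.3 = 1553.5 bar

1550 bar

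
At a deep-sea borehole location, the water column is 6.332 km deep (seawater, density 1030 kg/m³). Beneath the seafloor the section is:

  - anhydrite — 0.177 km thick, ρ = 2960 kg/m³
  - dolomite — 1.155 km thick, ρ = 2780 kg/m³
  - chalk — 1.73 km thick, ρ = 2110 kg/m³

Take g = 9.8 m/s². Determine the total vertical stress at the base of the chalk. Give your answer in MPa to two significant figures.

140 MPa

seawater: 1030 kg/m³ × 9.8 m/s² × 6332 m = 6.392×10^7 Pa = 63.92 MPa
anhydrite: 2960 kg/m³ × 9.8 m/s² × 177 m = 5.134×10^6 Pa = 5.134 MPa
dolomite: 2780 kg/m³ × 9.8 m/s² × 1155 m = 3.147×10^7 Pa = 31.47 MPa
chalk: 2110 kg/m³ × 9.8 m/s² × 1730 m = 3.577×10^7 Pa = 35.77 MPa
Total = 63.92 + 5.134 + 31.47 + 35.77 = 136.29 MPa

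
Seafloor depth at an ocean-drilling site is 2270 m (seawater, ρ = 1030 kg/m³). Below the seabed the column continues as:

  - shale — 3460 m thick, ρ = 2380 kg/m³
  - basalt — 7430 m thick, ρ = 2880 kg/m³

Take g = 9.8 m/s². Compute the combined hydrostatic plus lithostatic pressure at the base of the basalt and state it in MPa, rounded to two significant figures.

310 MPa

seawater: 1030 kg/m³ × 9.8 m/s² × 2270 m = 2.291×10^7 Pa = 22.91 MPa
shale: 2380 kg/m³ × 9.8 m/s² × 3460 m = 8.070×10^7 Pa = 80.70 MPa
basalt: 2880 kg/m³ × 9.8 m/s² × 7430 m = 2.097×10^8 Pa = 209.7 MPa
Total = 22.91 + 80.70 + 209.7 = 313.32 MPa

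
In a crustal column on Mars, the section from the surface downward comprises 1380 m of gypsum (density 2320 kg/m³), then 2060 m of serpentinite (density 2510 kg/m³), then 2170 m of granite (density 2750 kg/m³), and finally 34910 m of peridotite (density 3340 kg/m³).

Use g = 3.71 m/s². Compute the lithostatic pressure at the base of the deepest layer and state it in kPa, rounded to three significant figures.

486000 kPa

gypsum: 2320 kg/m³ × 3.71 m/s² × 1380 m = 1.188×10^7 Pa = 11878 kPa
serpentinite: 2510 kg/m³ × 3.71 m/s² × 2060 m = 1.918×10^7 Pa = 19183 kPa
granite: 2750 kg/m³ × 3.71 m/s² × 2170 m = 2.214×10^7 Pa = 22139 kPa
peridotite: 3340 kg/m³ × 3.71 m/s² × 34910 m = 4.326×10^8 Pa = 4.326×10^5 kPa
Total = 11878 + 19183 + 22139 + 4.326×10^5 = 4.8578×10^5 kPa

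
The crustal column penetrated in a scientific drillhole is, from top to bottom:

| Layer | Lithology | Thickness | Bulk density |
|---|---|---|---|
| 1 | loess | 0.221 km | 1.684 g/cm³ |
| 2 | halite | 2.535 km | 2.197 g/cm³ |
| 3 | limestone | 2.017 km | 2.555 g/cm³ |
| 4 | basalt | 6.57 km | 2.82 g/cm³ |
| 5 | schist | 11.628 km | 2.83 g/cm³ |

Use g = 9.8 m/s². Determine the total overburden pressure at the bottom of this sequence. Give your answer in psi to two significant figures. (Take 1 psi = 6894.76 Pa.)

89000 psi

loess: 1684 kg/m³ × 9.8 m/s² × 221 m = 3.647×10^6 Pa = 529.0 psi
halite: 2197 kg/m³ × 9.8 m/s² × 2535 m = 5.458×10^7 Pa = 7916 psi
limestone: 2555 kg/m³ × 9.8 m/s² × 2017 m = 5.050×10^7 Pa = 7325 psi
basalt: 2820 kg/m³ × 9.8 m/s² × 6570 m = 1.816×10^8 Pa = 26334 psi
schist: 2830 kg/m³ × 9.8 m/s² × 11628 m = 3.225×10^8 Pa = 46773 psi
Total = 529.0 + 7916 + 7325 + 26334 + 46773 = 88878 psi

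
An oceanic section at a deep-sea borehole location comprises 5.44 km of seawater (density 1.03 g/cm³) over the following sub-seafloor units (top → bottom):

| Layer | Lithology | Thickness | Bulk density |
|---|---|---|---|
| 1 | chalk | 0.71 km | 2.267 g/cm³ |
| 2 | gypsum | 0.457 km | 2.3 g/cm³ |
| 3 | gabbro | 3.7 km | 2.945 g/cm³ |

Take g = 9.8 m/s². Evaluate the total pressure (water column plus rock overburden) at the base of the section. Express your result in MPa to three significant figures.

seawater: 1030 kg/m³ × 9.8 m/s² × 5440 m = 5.491×10^7 Pa = 54.91 MPa
chalk: 2267 kg/m³ × 9.8 m/s² × 710 m = 1.577×10^7 Pa = 15.77 MPa
gypsum: 2300 kg/m³ × 9.8 m/s² × 457 m = 1.030×10^7 Pa = 10.30 MPa
gabbro: 2945 kg/m³ × 9.8 m/s² × 3700 m = 1.068×10^8 Pa = 106.8 MPa
Total = 54.91 + 15.77 + 10.30 + 106.8 = 187.77 MPa

188 MPa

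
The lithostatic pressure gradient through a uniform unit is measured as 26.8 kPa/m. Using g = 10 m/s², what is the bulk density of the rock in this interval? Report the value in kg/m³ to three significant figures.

2680 kg/m³

ρ = (dP/dz)/g = 26.8 kPa/m / 10 m/s² = 26800 Pa/m / 10 m/s² = 2680.0 kg/m³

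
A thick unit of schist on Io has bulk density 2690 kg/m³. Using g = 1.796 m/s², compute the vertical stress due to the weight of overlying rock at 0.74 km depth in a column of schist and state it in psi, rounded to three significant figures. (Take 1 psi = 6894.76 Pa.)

519 psi

schist: 2690 kg/m³ × 1.796 m/s² × 740 m = 3.575×10^6 Pa = 518.5 psi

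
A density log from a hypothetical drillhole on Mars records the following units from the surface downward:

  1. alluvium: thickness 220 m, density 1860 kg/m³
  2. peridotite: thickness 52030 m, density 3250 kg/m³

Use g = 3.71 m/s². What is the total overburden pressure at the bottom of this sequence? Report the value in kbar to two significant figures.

6.3 kbar

alluvium: 1860 kg/m³ × 3.71 m/s² × 220 m = 1.518×10^6 Pa = 0.01518 kbar
peridotite: 3250 kg/m³ × 3.71 m/s² × 52030 m = 6.274×10^8 Pa = 6.274 kbar
Total = 0.01518 + 6.274 = 6.2887 kbar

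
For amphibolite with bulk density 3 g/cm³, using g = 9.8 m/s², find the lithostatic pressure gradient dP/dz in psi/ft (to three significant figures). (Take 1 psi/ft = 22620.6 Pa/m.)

dP/dz = ρg = 3000 kg/m³ × 9.8 m/s² = 29400 Pa/m
= 29400 Pa/m × (1 psi/ft / 22621 Pa/m) = 1.2997 psi/ft

1.30 psi/ft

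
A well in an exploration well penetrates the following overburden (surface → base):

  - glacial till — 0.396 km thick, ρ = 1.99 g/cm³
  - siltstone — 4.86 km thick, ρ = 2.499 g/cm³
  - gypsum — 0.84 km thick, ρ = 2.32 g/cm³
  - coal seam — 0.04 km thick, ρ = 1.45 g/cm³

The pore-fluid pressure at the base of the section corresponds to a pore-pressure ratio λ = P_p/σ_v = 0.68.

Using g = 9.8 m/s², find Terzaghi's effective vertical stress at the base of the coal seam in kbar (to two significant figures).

Overburden (lithostatic) stress σ_v:
glacial till: 1990 kg/m³ × 9.8 m/s² × 396 m = 7.723×10^6 Pa = 7.723 MPa
siltstone: 2499 kg/m³ × 9.8 m/s² × 4860 m = 1.190×10^8 Pa = 119.0 MPa
gypsum: 2320 kg/m³ × 9.8 m/s² × 840 m = 1.910×10^7 Pa = 19.10 MPa
coal seam: 1450 kg/m³ × 9.8 m/s² × 40 m = 5.684×10^5 Pa = 0.5684 MPa
Total = 7.723 + 119.0 + 19.10 + 0.5684 = 146.41 MPa
Pore pressure P_p = λ·σ_v = 0.68 × 146.4 MPa = 99.56 MPa
Effective stress σ' = σ_v − P_p = 146.4 − 99.56 = 46.852 MPa = 0.46852 kbar

0.47 kbar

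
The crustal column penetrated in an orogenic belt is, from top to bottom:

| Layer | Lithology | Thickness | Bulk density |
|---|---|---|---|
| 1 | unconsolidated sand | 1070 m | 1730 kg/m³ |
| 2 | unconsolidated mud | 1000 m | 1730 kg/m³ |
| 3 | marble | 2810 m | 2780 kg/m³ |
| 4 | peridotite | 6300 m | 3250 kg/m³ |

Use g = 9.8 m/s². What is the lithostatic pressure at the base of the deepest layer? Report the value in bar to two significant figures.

3100 bar

unconsolidated sand: 1730 kg/m³ × 9.8 m/s² × 1070 m = 1.814×10^7 Pa = 181.4 bar
unconsolidated mud: 1730 kg/m³ × 9.8 m/s² × 1000 m = 1.695×10^7 Pa = 169.5 bar
marble: 2780 kg/m³ × 9.8 m/s² × 2810 m = 7.656×10^7 Pa = 765.6 bar
peridotite: 3250 kg/m³ × 9.8 m/s² × 6300 m = 2.007×10^8 Pa = 2007 bar
Total = 181.4 + 169.5 + 765.6 + 2007 = 3123.1 bar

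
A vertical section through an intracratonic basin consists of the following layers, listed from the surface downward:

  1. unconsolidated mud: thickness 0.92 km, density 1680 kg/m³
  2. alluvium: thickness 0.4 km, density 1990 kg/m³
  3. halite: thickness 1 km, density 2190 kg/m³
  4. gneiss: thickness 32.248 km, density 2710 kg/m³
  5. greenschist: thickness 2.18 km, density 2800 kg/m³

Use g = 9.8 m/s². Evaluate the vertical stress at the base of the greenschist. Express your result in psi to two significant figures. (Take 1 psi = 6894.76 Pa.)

140000 psi

unconsolidated mud: 1680 kg/m³ × 9.8 m/s² × 920 m = 1.515×10^7 Pa = 2197 psi
alluvium: 1990 kg/m³ × 9.8 m/s² × 400 m = 7.801×10^6 Pa = 1131 psi
halite: 2190 kg/m³ × 9.8 m/s² × 1000 m = 2.146×10^7 Pa = 3113 psi
gneiss: 2710 kg/m³ × 9.8 m/s² × 32248 m = 8.564×10^8 Pa = 1.242×10^5 psi
greenschist: 2800 kg/m³ × 9.8 m/s² × 2180 m = 5.982×10^7 Pa = 8676 psi
Total = 2197 + 1131 + 3113 + 1.242×10^5 + 8676 = 1.3933×10^5 psi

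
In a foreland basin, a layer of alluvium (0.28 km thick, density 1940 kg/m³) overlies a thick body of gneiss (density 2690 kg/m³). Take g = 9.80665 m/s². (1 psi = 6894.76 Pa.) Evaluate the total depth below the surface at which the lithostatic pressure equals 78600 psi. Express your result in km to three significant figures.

Pressure at base of upper layers: 1940×9.80665×280 = 5.327×10^6 Pa = 772.6 psi
Remaining pressure to be supplied by gneiss: 5.419×10^8 − 5.327×10^6 = 5.366×10^8 Pa
Additional depth in gneiss = 5.366×10^8 Pa / (2690 kg/m³ × 9.80665 m/s²) = 20341 m
Total depth = 280 m + 20341 m = 20621 m
= 20.621 km

20.6 km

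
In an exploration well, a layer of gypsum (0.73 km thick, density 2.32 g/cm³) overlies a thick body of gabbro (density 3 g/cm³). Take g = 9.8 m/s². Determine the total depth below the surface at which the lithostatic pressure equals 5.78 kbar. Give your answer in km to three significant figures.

Pressure at base of upper layers: 2320×9.8×730 = 1.660×10^7 Pa = 0.1660 kbar
Remaining pressure to be supplied by gabbro: 5.780×10^8 − 1.660×10^7 = 5.614×10^8 Pa
Additional depth in gabbro = 5.614×10^8 Pa / (3000 kg/m³ × 9.8 m/s²) = 19095 m
Total depth = 730 m + 19095 m = 19825 m
= 19.825 km

19.8 km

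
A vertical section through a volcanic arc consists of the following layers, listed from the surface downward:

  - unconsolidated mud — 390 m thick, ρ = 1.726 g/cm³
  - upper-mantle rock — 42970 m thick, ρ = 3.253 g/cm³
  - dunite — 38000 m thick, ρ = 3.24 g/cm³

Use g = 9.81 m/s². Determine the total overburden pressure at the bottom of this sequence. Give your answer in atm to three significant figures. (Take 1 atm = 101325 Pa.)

unconsolidated mud: 1726 kg/m³ × 9.81 m/s² × 390 m = 6.604×10^6 Pa = 65.17 atm
upper-mantle rock: 3253 kg/m³ × 9.81 m/s² × 42970 m = 1.371×10^9 Pa = 13533 atm
dunite: 3240 kg/m³ × 9.81 m/s² × 38000 m = 1.208×10^9 Pa = 11920 atm
Total = 65.17 + 13533 + 11920 = 25519 atm

25500 atm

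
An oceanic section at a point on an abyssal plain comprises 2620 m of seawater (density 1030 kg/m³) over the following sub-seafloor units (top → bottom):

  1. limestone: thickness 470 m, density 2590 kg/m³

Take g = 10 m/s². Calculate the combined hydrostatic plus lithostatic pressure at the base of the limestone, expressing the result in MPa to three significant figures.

seawater: 1030 kg/m³ × 10 m/s² × 2620 m = 2.699×10^7 Pa = 26.99 MPa
limestone: 2590 kg/m³ × 10 m/s² × 470 m = 1.217×10^7 Pa = 12.17 MPa
Total = 26.99 + 12.17 = 39.159 MPa

39.2 MPa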